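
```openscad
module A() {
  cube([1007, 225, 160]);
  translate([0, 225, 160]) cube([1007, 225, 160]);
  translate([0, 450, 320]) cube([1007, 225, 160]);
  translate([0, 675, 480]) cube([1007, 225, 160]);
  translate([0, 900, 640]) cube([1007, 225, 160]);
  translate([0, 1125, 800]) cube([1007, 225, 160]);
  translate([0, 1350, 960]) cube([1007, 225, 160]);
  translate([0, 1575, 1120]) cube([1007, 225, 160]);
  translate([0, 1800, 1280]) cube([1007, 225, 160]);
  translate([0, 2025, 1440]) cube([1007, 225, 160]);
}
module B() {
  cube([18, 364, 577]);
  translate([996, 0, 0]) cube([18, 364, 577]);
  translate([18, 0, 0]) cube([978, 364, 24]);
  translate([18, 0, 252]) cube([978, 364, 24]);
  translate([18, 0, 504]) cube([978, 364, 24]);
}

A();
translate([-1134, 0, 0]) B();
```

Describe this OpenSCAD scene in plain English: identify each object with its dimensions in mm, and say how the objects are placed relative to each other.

A is a straight staircase of 10 solid steps. Each step is 1007 mm wide (x), 225 mm deep (y, the going) and 160 mm tall (the rise). The first step rests on the floor; each subsequent step sits one going further in +y and one rise higher in +z, directly behind and above the previous step with no overlap.

B is a bookshelf 1014 mm wide overall, 364 mm deep and 577 mm tall. The two sides are 18 mm thick vertical panels. 3 horizontal shelves of 24 mm thickness span between the inner faces of the sides; the lowest shelf sits on the floor and shelves are stacked with a clear vertical gap of 228 mm between each pair.

The bookshelf is on the floor beside the staircase on its −x side.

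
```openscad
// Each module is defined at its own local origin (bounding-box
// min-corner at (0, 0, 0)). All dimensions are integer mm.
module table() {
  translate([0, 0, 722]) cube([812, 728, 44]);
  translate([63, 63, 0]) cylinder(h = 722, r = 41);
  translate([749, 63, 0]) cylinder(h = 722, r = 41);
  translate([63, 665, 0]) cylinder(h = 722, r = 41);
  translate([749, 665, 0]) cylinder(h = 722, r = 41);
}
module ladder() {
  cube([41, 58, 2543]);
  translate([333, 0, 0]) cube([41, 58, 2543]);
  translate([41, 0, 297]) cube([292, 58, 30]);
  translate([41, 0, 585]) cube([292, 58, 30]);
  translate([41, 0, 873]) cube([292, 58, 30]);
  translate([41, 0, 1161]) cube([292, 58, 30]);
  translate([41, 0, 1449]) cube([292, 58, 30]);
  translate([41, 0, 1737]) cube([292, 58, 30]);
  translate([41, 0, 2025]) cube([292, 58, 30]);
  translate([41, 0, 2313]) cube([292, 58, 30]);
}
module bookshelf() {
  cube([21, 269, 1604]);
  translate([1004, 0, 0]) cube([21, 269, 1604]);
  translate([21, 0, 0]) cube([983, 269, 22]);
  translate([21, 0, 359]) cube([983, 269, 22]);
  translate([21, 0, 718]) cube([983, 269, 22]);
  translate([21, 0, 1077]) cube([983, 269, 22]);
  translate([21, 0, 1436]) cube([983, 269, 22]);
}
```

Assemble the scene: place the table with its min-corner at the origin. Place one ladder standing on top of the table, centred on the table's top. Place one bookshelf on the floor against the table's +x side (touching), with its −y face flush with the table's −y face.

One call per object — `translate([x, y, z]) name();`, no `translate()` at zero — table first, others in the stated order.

table();
translate([219, 335, 766]) ladder();
translate([812, 0, 0]) bookshelf();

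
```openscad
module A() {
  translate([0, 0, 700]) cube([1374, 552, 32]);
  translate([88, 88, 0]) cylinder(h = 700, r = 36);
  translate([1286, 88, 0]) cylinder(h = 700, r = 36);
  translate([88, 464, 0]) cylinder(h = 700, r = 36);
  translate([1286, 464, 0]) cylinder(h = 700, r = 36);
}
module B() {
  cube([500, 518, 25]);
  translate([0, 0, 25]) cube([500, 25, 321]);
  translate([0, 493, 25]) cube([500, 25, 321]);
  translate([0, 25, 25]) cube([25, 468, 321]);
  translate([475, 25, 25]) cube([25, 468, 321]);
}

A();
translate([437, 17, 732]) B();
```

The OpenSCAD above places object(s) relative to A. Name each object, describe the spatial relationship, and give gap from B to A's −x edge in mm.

The open box's min-x is at 437; the table's min-x is 0; gap = 437 mm.

A is a table. B is an open box. The open box is on top of the table, centred. The gap from the open box to the table's −x edge is 437 mm.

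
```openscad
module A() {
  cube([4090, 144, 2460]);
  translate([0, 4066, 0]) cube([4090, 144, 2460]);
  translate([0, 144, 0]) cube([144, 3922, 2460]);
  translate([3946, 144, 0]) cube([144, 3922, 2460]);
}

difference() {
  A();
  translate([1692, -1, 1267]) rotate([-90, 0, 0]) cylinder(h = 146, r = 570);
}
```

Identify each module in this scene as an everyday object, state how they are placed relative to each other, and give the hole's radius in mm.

The subtracted cylinder has r = 570 mm.

A is a house frame. The house frame has a circular hole through its front wall. The hole's radius is 570 mm.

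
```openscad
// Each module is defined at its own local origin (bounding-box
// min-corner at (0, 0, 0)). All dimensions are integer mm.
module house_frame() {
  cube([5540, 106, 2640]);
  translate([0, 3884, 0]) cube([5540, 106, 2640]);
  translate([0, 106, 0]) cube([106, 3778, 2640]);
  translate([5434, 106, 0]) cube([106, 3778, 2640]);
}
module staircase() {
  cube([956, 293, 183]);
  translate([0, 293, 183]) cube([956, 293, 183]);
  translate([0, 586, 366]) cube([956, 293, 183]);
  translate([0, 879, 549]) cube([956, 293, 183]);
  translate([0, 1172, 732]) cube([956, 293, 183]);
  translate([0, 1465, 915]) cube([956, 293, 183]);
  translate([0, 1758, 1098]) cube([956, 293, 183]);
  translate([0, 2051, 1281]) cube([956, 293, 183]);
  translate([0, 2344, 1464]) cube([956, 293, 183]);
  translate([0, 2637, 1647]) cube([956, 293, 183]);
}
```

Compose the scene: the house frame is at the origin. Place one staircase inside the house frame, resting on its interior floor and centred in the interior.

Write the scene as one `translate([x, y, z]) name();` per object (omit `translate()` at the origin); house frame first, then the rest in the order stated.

house_frame();
translate([2292, 530, 0]) staircase();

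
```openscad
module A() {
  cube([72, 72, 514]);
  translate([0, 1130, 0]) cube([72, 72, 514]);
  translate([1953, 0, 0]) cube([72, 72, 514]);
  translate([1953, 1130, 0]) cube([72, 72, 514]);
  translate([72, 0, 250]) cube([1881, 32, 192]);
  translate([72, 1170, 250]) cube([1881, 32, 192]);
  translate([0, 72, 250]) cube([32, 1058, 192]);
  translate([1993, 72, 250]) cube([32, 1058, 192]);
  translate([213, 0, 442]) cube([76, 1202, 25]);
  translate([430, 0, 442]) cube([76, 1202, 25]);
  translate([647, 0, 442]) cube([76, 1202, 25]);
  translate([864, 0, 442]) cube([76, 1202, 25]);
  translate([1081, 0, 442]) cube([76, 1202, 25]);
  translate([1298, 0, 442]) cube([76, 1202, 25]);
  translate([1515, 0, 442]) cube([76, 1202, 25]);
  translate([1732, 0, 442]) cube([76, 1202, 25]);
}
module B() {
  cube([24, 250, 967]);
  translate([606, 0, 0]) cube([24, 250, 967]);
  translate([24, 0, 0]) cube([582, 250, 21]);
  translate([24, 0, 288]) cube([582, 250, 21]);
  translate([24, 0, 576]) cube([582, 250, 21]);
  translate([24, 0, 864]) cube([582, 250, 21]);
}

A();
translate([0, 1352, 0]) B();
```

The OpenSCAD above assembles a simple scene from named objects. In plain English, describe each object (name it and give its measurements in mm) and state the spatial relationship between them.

A is a bed frame 2025 mm long (x) by 1202 mm wide (y). Four 72×72 mm corner posts, 514 mm tall, at the corners of the footprint. Four rails of 32 mm thickness and 192 mm height run between adjacent posts with their undersides at z = 250 mm, their outer faces flush with the outside of the frame (the two x-running rails run between the posts' inner faces; the two y-running rails run between the posts' inner faces). 8 slats, each 76 mm wide (x) and 25 mm thick, lie across the top of the two x-running rails, running the full 1202 mm width of the frame in y; the slats are evenly spaced along x between the inner faces of the end posts with equal gaps (rounded down to the nearest mm) at the −x end and between each pair — any rounding remainder accumulates at the +x end.

B is an open bookshelf. Two side panels, each 24 mm thick, 250 mm deep and 967 mm tall, stand 630 mm apart (outside-to-outside). Between them sit 4 shelves, each 21 mm thick and 250 mm deep, spanning the full gap between the sides. The bottom shelf rests on the floor (its underside at z = 0) and the clear gap between one shelf's top and the next shelf's underside is 267 mm.

The bookshelf is on the floor beside the bed frame on its +y side.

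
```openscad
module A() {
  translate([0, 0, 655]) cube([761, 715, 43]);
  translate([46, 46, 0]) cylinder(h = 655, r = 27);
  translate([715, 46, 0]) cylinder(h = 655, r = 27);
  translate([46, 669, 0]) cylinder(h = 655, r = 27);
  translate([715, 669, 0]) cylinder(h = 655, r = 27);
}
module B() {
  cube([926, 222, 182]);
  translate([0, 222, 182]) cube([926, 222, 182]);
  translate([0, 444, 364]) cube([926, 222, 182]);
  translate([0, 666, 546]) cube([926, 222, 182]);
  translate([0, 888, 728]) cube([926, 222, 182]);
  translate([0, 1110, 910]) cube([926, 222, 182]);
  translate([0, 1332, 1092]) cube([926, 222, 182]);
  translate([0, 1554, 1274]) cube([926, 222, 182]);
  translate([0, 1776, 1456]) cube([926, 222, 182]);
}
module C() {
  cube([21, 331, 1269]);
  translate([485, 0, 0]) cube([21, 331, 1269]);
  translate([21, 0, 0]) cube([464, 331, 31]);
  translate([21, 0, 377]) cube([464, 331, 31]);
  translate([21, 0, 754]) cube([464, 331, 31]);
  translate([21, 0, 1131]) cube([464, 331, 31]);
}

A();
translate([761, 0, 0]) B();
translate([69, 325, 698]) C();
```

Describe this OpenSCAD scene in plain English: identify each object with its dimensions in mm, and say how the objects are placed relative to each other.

A is a rectangular dining table. The top is 761×715×43 mm with its upper surface at z = 698 mm. It stands on four round legs of 54 mm diameter, each leg's bounding box inset 19 mm from the nearest pair of top edges, running from the floor to the underside of the top.

B is a straight staircase of 9 solid steps. Each step is 926 mm wide (x), 222 mm deep (y, the going) and 182 mm tall (the rise). The first step rests on the floor; each subsequent step sits one going further in +y and one rise higher in +z, directly behind and above the previous step with no overlap.

C is an open bookshelf. Two side panels, each 21 mm thick, 331 mm deep and 1269 mm tall, stand 506 mm apart (outside-to-outside). Between them sit 4 shelves, each 31 mm thick and 331 mm deep, spanning the full gap between the sides. The bottom shelf rests on the floor (its underside at z = 0) and the clear gap between one shelf's top and the next shelf's underside is 346 mm.

The staircase is against the table's +x side, with their −y faces flush. The bookshelf is on top of the table.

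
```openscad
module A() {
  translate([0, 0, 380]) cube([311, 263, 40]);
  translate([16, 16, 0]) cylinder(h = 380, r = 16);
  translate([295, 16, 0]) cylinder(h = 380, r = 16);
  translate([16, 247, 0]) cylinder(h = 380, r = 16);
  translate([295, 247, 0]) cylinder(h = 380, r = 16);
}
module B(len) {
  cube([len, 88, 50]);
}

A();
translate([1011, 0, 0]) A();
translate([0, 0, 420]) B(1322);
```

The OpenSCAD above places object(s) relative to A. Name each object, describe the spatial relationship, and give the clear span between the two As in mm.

Second stool starts at x = 1011; first ends at x = 311; clear span = 1011 − 311 = 700 mm.

A is a stool. B is a beam. A beam spans the tops of two stools. The clear span between the two stools is 700 mm.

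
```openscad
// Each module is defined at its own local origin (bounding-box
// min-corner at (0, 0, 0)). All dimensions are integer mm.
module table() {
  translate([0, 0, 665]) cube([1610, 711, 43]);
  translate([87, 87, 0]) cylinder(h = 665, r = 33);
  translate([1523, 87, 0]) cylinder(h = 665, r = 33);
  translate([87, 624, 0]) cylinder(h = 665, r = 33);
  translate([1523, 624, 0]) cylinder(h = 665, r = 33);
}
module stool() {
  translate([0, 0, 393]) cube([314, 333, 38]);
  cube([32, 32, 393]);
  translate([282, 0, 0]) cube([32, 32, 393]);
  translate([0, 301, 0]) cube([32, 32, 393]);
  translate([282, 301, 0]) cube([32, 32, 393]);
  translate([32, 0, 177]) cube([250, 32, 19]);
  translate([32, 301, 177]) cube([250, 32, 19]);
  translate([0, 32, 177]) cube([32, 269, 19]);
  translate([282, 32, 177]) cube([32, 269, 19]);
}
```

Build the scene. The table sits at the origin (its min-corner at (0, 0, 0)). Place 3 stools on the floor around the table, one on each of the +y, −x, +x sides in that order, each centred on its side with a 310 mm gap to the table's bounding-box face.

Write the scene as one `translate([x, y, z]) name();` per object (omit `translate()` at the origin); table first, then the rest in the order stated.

table();
translate([648, 1021, 0]) stool();
translate([-624, 189, 0]) stool();
translate([1920, 189, 0]) stool();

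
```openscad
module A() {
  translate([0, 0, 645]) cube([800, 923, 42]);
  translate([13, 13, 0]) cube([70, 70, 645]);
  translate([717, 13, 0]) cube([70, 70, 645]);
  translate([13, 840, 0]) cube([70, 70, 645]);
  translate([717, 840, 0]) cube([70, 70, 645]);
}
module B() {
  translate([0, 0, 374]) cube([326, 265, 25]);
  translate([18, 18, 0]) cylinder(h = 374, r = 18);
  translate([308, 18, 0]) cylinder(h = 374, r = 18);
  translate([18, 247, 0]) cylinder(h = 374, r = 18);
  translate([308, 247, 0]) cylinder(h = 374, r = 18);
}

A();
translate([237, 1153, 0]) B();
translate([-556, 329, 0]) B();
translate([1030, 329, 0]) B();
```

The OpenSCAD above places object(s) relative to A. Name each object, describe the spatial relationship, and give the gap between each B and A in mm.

Each stool's nearest face is 230 mm from the table's bounding box.

A is a table. B is a stool. Three stools sit around the table at the +y, −x, +x sides. The gap between each stool and the table is 230 mm.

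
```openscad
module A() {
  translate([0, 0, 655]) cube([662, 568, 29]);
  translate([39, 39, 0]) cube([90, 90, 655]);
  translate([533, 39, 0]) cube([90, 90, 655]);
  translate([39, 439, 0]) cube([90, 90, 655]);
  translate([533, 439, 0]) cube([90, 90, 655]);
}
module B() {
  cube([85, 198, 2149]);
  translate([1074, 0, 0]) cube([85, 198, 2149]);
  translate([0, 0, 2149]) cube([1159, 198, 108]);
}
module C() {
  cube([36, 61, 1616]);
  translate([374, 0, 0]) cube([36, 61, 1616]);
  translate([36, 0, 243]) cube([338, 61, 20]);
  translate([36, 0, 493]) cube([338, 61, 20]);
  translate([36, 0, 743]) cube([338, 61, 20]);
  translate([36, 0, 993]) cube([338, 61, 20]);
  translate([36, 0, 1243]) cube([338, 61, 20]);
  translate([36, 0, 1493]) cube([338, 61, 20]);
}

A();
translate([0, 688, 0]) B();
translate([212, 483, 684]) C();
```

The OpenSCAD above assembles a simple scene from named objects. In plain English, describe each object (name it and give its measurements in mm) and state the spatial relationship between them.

A is a rectangular dining table. The top is 662×568×29 mm with its upper surface at z = 684 mm. It stands on four 90×90 mm square legs, each inset 39 mm from the nearest pair of top edges, running from the floor to the underside of the top.

B is a rectangular door frame: two vertical jambs of 85×198 mm section, 2149 mm tall, with a clear opening 989 mm wide between their inner faces. A header 108 mm tall and 198 mm deep lies on top of the jambs and spans the full outside width.

C is a straight ladder. Two 36×61 mm vertical rails, 1616 mm tall, stand 410 mm apart (outside-to-outside) with their front faces coplanar on the −y side. 6 rungs, each 61 mm deep and 20 mm tall, span between the inner faces of the rails, front faces flush with the rails. The lowest rung's underside is at z = 243 mm and rungs are spaced 250 mm apart (underside to underside).

The door frame is on the floor beside the table on its +y side. The ladder is on top of the table.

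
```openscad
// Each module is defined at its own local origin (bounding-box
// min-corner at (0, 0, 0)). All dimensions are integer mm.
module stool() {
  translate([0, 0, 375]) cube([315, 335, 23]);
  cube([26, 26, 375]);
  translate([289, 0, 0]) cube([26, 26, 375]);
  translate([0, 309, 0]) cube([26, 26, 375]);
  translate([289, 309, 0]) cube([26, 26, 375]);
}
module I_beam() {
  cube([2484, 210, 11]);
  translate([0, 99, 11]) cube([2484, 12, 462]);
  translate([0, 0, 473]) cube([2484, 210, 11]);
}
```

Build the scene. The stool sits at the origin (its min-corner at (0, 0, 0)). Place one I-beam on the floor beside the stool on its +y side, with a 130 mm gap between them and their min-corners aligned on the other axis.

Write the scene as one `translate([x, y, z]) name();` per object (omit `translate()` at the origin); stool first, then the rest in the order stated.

stool();
translate([0, 465, 0]) I_beam();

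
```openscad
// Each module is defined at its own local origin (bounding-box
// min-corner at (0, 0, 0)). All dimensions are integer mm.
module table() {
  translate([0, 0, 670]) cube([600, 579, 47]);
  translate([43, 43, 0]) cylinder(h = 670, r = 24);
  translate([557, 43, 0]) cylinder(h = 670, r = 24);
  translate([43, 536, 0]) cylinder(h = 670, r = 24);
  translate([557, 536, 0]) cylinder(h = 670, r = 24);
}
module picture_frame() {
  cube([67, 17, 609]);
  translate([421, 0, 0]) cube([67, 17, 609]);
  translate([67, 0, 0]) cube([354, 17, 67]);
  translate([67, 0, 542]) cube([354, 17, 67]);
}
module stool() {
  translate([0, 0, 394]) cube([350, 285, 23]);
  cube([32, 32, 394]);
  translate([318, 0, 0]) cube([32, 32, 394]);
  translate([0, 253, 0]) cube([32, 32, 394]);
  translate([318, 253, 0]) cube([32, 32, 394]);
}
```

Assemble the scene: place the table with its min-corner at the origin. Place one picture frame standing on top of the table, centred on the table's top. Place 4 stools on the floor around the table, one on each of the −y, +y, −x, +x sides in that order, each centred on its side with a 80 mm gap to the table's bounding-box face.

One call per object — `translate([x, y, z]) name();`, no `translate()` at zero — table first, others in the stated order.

table();
translate([56, 281, 717]) picture_frame();
translate([125, -365, 0]) stool();
translate([125, 659, 0]) stool();
translate([-430, 147, 0]) stool();
translate([680, 147, 0]) stool();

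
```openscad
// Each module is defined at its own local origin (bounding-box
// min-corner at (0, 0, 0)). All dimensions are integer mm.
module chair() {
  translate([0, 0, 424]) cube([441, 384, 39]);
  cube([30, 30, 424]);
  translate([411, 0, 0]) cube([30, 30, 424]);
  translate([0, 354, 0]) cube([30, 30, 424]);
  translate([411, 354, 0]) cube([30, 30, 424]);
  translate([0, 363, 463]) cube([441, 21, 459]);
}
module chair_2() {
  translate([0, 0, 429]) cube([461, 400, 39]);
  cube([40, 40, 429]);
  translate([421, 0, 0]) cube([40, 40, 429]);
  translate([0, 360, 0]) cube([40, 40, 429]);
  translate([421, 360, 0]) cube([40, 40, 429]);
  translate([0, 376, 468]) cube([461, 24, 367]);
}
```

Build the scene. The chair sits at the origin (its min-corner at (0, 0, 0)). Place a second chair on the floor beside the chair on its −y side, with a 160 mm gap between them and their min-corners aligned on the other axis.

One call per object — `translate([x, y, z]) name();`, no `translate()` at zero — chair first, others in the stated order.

chair();
translate([0, -560, 0]) chair_2();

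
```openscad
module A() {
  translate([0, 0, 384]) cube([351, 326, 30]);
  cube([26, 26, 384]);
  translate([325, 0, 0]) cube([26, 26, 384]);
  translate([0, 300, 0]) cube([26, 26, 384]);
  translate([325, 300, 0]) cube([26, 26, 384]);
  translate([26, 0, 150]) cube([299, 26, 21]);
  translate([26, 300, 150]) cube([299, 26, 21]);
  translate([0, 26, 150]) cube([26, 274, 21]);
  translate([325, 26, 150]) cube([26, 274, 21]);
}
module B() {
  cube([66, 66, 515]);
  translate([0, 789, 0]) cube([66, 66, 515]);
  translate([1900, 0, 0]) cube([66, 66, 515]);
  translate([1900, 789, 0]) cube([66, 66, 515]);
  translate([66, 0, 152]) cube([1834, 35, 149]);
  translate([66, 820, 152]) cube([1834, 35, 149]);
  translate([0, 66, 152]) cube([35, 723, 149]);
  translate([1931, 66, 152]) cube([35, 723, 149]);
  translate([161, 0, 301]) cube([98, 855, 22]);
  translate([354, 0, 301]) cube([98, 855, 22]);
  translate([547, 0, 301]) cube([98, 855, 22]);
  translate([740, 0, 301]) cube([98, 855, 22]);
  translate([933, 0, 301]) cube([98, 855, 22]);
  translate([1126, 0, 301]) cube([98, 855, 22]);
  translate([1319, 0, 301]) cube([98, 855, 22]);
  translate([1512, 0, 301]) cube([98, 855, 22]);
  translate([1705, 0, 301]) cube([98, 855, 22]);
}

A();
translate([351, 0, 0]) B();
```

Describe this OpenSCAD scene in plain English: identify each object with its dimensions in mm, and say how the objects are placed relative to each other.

A is a four-legged stool. The seat is 351×326 mm, 30 mm thick, top at z = 414 mm. It stands on four square legs, each 26×26 mm in cross-section, from z = 0 to the seat underside, each flush with a corner of the seat. Four stretchers, 26 mm wide and 21 mm tall, connect adjacent legs with their undersides at z = 150 mm, each running between the inner faces of the legs it joins and aligned with the legs' outer faces on the other axis.

B is a bed frame 1966 mm long (x) by 855 mm wide (y). Four 66×66 mm corner posts, 515 mm tall, at the corners of the footprint. Four rails of 35 mm thickness and 149 mm height run between adjacent posts with their undersides at z = 152 mm, their outer faces flush with the outside of the frame (the two x-running rails run between the posts' inner faces; the two y-running rails run between the posts' inner faces). 9 slats, each 98 mm wide (x) and 22 mm thick, lie across the top of the two x-running rails, running the full 855 mm width of the frame in y; the slats are evenly spaced along x between the inner faces of the end posts with equal gaps (rounded down to the nearest mm) at the −x end and between each pair — any rounding remainder accumulates at the +x end.

The bed frame is against the stool's +x side, with their −y faces flush.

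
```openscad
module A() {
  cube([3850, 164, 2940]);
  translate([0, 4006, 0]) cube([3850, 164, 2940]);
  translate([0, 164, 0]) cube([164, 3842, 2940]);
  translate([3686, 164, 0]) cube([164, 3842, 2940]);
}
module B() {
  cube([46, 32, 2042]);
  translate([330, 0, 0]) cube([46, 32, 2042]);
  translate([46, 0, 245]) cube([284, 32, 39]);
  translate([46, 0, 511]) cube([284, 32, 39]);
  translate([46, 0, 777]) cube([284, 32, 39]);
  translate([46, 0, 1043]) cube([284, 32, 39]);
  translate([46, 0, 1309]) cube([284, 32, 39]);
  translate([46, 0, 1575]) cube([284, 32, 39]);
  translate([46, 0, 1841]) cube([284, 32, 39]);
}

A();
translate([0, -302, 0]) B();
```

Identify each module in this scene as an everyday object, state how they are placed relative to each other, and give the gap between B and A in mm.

A is a house frame. B is a ladder. The ladder is on the floor beside the house frame on its −y side. The gap between the ladder and the house frame is 270 mm.

The ladder's nearest face is 270 mm from the house frame's −y face.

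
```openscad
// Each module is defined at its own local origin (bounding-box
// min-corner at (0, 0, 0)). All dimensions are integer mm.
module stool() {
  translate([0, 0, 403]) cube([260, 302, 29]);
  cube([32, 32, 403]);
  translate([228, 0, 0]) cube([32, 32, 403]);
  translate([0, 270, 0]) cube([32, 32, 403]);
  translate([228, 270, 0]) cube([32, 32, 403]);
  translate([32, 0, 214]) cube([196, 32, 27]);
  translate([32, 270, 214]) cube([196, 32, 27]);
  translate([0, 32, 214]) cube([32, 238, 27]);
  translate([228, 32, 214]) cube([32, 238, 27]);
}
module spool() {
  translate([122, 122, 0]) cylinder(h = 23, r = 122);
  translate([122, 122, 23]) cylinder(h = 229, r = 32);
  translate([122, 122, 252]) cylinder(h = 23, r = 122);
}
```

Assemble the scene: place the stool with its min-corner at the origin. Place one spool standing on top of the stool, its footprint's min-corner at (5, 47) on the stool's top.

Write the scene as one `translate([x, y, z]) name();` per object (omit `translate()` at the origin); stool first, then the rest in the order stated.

stool();
translate([5, 47, 432]) spool();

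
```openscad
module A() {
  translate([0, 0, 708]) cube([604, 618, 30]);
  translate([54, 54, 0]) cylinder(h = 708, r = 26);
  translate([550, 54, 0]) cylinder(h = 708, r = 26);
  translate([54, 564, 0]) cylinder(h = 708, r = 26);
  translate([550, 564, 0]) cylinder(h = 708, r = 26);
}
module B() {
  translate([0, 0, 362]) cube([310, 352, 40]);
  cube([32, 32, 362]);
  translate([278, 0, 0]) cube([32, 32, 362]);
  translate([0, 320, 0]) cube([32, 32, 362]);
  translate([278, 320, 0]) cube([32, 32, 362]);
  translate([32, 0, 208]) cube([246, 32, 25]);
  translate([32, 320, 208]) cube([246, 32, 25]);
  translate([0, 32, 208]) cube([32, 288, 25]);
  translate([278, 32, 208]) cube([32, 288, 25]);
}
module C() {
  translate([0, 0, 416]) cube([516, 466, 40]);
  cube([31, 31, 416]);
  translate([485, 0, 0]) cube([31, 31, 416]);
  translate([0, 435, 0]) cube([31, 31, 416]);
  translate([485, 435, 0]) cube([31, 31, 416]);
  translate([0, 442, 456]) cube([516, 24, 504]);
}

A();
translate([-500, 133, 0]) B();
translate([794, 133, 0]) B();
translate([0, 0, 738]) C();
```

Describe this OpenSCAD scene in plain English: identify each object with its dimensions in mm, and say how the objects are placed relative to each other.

A is a table: top 604 mm (x) × 618 mm (y), 30 mm thick, upper face at z = 738 mm, on four round legs of 52 mm diameter, each leg's bounding box inset 28 mm from the nearest pair of top edges, running from z = 0 to the bottom of the top.

B is a four-legged stool. The seat is 310×352 mm, 40 mm thick, top at z = 402 mm. It stands on four square legs, each 32×32 mm in cross-section, from z = 0 to the seat underside, each flush with a corner of the seat. Four stretchers, 32 mm wide and 25 mm tall, connect adjacent legs with their undersides at z = 208 mm, each running between the inner faces of the legs it joins and aligned with the legs' outer faces on the other axis.

C is a chair: 516×466 mm seat, 40 mm thick, top at z = 456 mm, on four 31 mm square corner legs flush with the seat edges. A 24 mm thick backrest slab spans the full seat width, extending 504 mm above the seat top, its back face flush with the seat's +y edge.

Two stools sit around the table at the −x, +x sides. The chair is on top of the table.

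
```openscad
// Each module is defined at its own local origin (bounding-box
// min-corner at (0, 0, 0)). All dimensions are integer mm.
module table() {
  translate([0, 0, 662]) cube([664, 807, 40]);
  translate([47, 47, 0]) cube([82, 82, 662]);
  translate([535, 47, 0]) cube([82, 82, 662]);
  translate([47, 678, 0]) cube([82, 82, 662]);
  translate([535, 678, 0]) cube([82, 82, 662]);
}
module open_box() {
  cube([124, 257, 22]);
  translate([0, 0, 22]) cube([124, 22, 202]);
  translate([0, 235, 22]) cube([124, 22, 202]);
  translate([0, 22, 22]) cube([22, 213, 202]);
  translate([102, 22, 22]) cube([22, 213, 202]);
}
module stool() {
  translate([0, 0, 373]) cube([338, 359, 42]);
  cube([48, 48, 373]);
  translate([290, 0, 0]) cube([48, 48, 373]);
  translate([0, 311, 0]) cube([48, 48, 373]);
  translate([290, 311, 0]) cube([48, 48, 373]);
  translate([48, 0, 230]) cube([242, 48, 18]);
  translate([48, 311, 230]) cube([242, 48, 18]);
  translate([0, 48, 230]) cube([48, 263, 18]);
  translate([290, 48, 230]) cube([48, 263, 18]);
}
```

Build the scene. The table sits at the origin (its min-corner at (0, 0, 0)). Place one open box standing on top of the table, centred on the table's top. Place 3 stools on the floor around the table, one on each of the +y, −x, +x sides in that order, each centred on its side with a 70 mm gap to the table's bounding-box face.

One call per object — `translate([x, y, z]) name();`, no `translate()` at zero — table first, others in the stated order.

table();
translate([270, 275, 702]) open_box();
translate([163, 877, 0]) stool();
translate([-408, 224, 0]) stool();
translate([734, 224, 0]) stool();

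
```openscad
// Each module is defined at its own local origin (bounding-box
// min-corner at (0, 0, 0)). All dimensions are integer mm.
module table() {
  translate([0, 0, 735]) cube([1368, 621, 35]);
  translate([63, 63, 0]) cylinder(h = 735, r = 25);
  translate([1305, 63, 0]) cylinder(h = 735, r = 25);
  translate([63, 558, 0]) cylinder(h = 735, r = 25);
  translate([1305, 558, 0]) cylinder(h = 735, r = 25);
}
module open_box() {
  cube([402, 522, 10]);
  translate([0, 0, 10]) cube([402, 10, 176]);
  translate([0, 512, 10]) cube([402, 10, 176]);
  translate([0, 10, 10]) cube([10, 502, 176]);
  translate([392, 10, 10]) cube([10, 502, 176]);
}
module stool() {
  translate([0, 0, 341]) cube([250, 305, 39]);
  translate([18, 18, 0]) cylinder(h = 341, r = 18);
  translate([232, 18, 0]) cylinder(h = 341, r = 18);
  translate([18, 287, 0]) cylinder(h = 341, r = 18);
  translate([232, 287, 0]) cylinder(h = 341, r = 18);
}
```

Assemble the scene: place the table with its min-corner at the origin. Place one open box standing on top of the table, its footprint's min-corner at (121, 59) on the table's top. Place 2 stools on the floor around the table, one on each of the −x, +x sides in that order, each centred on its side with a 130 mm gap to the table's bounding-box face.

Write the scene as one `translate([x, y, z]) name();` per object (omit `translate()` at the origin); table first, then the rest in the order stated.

table();
translate([121, 59, 770]) open_box();
translate([-380, 158, 0]) stool();
translate([1498, 158, 0]) stool();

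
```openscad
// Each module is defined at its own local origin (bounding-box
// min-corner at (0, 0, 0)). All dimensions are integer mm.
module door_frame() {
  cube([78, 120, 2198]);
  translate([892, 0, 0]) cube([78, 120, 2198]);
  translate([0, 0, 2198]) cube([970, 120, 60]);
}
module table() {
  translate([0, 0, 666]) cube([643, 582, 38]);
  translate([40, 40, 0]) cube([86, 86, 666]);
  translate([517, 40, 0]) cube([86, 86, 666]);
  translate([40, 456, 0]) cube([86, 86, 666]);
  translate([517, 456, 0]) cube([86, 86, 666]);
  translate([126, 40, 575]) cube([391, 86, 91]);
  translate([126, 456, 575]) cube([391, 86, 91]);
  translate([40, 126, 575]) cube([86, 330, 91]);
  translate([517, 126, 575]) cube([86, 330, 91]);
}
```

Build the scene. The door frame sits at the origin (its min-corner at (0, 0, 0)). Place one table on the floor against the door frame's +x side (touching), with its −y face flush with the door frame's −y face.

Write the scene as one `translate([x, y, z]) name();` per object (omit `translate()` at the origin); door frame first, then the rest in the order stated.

door_frame();
translate([970, 0, 0]) table();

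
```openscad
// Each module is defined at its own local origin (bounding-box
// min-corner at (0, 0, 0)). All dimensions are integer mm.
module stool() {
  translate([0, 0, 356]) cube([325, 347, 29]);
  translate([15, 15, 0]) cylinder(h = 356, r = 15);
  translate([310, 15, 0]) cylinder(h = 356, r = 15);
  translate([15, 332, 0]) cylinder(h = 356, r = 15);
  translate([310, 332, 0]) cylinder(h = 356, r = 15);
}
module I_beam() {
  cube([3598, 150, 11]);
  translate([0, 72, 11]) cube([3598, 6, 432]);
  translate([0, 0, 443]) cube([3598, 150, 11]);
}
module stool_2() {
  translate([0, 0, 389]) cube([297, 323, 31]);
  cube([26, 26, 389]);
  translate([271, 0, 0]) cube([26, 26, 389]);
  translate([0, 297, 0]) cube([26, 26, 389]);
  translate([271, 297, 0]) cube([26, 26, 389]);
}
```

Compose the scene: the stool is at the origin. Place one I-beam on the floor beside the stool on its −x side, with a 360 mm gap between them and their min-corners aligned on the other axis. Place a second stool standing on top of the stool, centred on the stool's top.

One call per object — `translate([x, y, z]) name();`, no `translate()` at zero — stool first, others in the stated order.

stool();
translate([-3958, 0, 0]) I_beam();
translate([14, 12, 385]) stool_2();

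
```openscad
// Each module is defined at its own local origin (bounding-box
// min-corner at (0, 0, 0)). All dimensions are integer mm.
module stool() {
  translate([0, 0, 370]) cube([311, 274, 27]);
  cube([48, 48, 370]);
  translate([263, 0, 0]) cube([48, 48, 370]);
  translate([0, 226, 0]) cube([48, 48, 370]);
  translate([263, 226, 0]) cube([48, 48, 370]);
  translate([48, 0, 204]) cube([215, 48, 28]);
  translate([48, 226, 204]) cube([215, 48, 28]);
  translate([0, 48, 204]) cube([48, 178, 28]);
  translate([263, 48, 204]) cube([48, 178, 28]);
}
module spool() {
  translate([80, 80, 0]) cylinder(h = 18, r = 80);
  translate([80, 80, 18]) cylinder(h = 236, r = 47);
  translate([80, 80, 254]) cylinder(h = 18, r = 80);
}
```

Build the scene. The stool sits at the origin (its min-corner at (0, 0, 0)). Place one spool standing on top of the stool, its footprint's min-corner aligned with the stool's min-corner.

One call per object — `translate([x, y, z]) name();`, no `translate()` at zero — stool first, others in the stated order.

stool();
translate([0, 0, 397]) spool();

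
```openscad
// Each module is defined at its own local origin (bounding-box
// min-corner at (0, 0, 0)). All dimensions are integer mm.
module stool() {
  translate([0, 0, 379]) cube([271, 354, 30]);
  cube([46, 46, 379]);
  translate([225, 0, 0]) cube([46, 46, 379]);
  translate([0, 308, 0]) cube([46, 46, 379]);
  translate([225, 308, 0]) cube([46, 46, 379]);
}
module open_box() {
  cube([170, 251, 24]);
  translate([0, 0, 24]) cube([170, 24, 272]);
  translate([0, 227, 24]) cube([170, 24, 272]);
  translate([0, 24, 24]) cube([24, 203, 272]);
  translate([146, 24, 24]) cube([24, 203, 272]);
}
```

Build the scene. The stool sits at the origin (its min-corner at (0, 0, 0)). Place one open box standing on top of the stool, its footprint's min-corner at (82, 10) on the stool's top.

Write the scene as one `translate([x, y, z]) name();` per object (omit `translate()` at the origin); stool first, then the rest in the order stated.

stool();
translate([82, 10, 409]) open_box();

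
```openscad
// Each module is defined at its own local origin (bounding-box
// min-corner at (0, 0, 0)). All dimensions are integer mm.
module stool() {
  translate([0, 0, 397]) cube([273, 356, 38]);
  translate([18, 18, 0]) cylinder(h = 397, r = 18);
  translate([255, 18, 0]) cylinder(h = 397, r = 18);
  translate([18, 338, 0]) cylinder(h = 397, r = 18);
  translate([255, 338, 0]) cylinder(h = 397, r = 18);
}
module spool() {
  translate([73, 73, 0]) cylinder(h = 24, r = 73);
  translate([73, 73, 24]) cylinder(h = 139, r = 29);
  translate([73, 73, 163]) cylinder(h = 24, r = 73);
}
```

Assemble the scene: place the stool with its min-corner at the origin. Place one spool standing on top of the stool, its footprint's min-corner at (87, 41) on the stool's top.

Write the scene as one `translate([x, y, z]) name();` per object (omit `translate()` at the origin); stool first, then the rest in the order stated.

stool();
translate([87, 41, 435]) spool();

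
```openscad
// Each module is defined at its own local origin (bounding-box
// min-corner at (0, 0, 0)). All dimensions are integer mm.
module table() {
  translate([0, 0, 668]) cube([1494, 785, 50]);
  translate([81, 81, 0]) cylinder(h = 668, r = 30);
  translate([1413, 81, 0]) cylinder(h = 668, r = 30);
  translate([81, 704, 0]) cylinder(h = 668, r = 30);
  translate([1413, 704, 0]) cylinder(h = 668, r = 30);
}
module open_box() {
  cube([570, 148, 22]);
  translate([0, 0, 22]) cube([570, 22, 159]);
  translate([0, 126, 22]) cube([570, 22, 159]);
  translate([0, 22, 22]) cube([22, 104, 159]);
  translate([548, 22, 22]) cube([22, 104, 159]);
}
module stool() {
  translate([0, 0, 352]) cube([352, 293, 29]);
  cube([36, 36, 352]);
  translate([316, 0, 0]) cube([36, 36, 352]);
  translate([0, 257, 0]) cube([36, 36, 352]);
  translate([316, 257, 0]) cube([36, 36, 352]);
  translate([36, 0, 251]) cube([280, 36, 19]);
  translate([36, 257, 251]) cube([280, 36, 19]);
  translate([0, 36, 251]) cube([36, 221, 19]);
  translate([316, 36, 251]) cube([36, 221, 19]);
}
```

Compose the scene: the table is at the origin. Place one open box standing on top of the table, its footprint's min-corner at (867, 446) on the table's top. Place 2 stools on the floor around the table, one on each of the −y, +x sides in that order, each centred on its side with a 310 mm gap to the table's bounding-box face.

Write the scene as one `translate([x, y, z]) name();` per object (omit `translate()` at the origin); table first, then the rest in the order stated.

table();
translate([867, 446, 718]) open_box();
translate([571, -603, 0]) stool();
translate([1804, 246, 0]) stool();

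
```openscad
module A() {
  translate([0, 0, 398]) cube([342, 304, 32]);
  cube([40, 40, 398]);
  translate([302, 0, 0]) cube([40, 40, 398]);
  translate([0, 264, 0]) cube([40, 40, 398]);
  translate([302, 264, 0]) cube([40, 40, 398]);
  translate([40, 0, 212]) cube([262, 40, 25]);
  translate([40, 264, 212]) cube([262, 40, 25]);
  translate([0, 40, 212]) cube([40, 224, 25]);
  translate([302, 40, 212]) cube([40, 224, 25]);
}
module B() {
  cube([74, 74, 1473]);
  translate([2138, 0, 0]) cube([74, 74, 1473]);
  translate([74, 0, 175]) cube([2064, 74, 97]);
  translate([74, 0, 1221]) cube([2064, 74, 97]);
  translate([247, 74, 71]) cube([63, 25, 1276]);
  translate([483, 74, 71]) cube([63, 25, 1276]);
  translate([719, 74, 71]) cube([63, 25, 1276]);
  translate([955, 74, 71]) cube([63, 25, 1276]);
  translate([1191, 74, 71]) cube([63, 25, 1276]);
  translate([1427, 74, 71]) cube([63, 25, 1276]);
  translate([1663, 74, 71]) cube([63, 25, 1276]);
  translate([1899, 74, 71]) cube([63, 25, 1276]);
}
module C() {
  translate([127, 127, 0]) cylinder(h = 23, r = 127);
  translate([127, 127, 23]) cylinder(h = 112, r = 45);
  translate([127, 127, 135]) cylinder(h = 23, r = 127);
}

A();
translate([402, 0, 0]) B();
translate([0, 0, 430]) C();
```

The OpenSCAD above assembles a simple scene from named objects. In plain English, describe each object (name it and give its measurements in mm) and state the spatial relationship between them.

A is a simple wooden stool: a rectangular seat 342 mm (x) by 304 mm (y), 32 mm thick, top face at z = 430 mm, on four square legs, each 40×40 mm in cross-section. The legs rest on z = 0, each flush with a corner of the seat. Four stretchers, 40 mm wide and 25 mm tall, connect adjacent legs with their undersides at z = 212 mm, each running between the inner faces of the legs it joins and aligned with the legs' outer faces on the other axis.

B is a fence section. Two 74×74 mm posts, 1473 mm tall, stand on the floor with a clear span of 2064 mm between their inner faces. Two horizontal rails of 74×97 mm section span the gap between the posts with their undersides at z = 175 mm and z = 1221 mm, flush with the posts' −y face. 8 pickets, each 63 mm wide, 25 mm thick and 1276 mm tall, are fixed to the +y face of the rails with their bottoms at z = 71 mm, evenly spaced across the span with equal gaps (rounded down to the nearest mm) at the −x end and between each pair — any rounding remainder accumulates at the +x end.

C is a spool: two coaxial disc flanges of radius 127 mm and thickness 23 mm, joined by a core cylinder of radius 45 mm and height 112 mm. The lower flange rests on z = 0 and the three cylinders share a vertical axis.

The fence section is on the floor beside the stool on its +x side. The spool is on top of the stool.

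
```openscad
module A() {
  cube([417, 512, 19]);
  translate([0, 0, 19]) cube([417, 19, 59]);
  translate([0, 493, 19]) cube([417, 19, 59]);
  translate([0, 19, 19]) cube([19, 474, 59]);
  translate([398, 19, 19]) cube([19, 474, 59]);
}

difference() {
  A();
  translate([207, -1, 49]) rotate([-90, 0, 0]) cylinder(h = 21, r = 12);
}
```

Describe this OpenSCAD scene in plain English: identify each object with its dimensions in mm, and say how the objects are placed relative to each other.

A is an open-topped rectangular box: outside dimensions 417×512×78 mm, with a uniform wall and base thickness of 19 mm. The base is a full 417×512 slab on the floor; four walls sit on top of the base. The front and back walls (the −y and +y sides) span the full width; the two side walls fit between them.

The open box has a circular hole of radius 12 mm through its front wall, centred at (x = 207, z = 49).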